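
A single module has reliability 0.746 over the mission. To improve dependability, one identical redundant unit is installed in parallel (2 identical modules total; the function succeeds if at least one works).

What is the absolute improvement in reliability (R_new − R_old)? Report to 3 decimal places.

R_before = 0.746
R_after = 1 − (1 − 0.746)^2 = 0.935
ΔR = 0.935 − 0.746 = 0.189

0.189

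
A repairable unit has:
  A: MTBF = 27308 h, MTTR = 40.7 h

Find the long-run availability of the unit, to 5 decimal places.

A(A) = MTBF/(MTBF+MTTR) = 27308/(27308+40.7) = 0.99851

0.99851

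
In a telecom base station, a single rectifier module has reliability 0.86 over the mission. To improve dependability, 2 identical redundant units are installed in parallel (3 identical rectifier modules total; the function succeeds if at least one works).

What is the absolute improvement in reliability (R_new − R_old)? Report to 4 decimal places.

R_before = 0.86
R_after = 1 − (1 − 0.86)^3 = 0.9973
ΔR = 0.9973 − 0.86 = 0.1373

0.1373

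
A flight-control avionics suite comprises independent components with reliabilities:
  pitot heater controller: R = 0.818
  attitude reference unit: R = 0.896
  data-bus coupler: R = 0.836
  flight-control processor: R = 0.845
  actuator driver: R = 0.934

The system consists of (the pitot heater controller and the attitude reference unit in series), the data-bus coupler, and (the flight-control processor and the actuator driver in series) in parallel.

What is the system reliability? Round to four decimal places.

0.9908

Series (pitot heater controller and attitude reference unit): 0.818000 × 0.896000 = 0.732928
Series (flight-control processor and actuator driver): 0.845000 × 0.934000 = 0.789230
Parallel ([0.732928], data-bus coupler, and [0.789230]): 1 − (1 − 0.732928)(1 − 0.836000)(1 − 0.789230) = 0.9908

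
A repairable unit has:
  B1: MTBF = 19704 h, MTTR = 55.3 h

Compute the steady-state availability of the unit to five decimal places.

0.99720

A(B1) = MTBF/(MTBF+MTTR) = 19704/(19704+55.3) = 0.99720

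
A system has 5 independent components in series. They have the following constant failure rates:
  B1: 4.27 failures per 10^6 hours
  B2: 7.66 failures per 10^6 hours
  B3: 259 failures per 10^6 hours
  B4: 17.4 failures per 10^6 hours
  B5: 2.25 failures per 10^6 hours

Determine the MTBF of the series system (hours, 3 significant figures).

Series of exponential components: λ_sys = Σ λ_i
λ_sys = 0.00000427 + 0.00000766 + 0.000259 + 0.0000174 + 0.00000225 = 2.9058e-04 /h
MTBF = 1 / λ_sys = 3440 h

3440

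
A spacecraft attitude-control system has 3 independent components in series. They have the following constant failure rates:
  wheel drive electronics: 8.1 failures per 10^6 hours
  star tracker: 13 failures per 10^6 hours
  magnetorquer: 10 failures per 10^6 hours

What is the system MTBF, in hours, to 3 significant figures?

32200

Series of exponential components: λ_sys = Σ λ_i
λ_sys = 0.0000081 + 0.000013 + 0.000010 = 3.1100e-05 /h
MTBF = 1 / λ_sys = 32200 h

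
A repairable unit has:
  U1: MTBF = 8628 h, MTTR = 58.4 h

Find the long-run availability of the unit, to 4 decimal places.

A(U1) = MTBF/(MTBF+MTTR) = 8628/(8628+58.4) = 0.9933

0.9933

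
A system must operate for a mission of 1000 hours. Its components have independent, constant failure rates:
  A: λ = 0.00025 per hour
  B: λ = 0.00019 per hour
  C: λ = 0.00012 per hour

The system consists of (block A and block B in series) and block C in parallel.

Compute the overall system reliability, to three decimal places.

R(A) = exp(−0.00025 × 1000) = 0.77880
R(B) = exp(−0.00019 × 1000) = 0.82696
R(C) = exp(−0.00012 × 1000) = 0.88692
Series (A and B): 0.77880 × 0.82696 = 0.64404
Parallel ([0.64404] and C): 1 − (1 − 0.64404)(1 − 0.88692) = 0.960

0.960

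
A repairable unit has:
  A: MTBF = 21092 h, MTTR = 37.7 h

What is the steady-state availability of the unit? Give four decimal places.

0.9982

A(A) = MTBF/(MTBF+MTTR) = 21092/(21092+37.7) = 0.9982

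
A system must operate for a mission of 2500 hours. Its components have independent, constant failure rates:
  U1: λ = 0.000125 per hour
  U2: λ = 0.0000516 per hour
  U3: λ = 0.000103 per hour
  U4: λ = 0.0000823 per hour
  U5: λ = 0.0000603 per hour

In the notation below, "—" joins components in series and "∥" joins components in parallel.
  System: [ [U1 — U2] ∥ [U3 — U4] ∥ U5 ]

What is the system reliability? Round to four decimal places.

0.9815

R(U1) = exp(−0.000125 × 2500) = 0.731616
R(U2) = exp(−0.0000516 × 2500) = 0.878974
R(U3) = exp(−0.000103 × 2500) = 0.772982
R(U4) = exp(−0.0000823 × 2500) = 0.814037
R(U5) = exp(−0.0000603 × 2500) = 0.860063
Series (U1 and U2): 0.731616 × 0.878974 = 0.643071
Series (U3 and U4): 0.772982 × 0.814037 = 0.629236
Parallel ([0.643071], [0.629236], and U5): 1 − (1 − 0.643071)(1 − 0.629236)(1 − 0.860063) = 0.9815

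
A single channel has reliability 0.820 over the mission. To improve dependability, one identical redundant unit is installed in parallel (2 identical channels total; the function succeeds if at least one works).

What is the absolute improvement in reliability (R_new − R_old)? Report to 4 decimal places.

0.1476

R_before = 0.820
R_after = 1 − (1 − 0.820)^2 = 0.9676
ΔR = 0.9676 − 0.820 = 0.1476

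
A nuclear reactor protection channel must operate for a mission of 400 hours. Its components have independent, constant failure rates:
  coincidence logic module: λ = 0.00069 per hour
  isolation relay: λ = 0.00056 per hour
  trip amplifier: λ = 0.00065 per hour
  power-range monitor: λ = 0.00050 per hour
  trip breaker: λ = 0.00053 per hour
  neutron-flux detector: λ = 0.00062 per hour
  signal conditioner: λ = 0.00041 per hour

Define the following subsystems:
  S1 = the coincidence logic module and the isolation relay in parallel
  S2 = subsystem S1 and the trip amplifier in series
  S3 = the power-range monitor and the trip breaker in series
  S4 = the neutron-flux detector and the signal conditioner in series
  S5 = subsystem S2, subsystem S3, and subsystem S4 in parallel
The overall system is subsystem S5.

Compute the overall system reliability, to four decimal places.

R(coincidence logic module) = exp(−0.00069 × 400) = 0.758813
R(isolation relay) = exp(−0.00056 × 400) = 0.799315
R(trip amplifier) = exp(−0.00065 × 400) = 0.771052
R(power-range monitor) = exp(−0.00050 × 400) = 0.818731
R(trip breaker) = exp(−0.00053 × 400) = 0.808965
R(neutron-flux detector) = exp(−0.00062 × 400) = 0.780360
R(signal conditioner) = exp(−0.00041 × 400) = 0.848742
Parallel (coincidence logic module and isolation relay): 1 − (1 − 0.758813)(1 − 0.799315) = 0.951597
Series ([0.951597] and trip amplifier): 0.951597 × 0.771052 = 0.733731
Series (power-range monitor and trip breaker): 0.818731 × 0.808965 = 0.662325
Series (neutron-flux detector and signal conditioner): 0.780360 × 0.848742 = 0.662324
Parallel ([0.733731], [0.662325], and [0.662324]): 1 − (1 − 0.733731)(1 − 0.662325)(1 − 0.662324) = 0.9696

0.9696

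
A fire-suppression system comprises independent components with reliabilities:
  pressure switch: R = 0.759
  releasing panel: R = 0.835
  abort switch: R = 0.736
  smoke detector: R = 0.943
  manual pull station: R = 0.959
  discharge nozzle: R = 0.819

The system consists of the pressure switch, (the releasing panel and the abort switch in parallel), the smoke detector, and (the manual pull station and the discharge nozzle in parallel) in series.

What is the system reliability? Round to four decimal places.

Parallel (releasing panel and abort switch): 1 − (1 − 0.835000)(1 − 0.736000) = 0.956440
Parallel (manual pull station and discharge nozzle): 1 − (1 − 0.959000)(1 − 0.819000) = 0.992579
Series (pressure switch, [0.956440], smoke detector, and [0.992579]): 0.759000 × 0.956440 × 0.943000 × 0.992579 = 0.6795

0.6795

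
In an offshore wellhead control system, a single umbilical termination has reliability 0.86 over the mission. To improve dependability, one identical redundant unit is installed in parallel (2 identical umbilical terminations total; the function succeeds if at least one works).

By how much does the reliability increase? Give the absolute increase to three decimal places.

R_before = 0.86
R_after = 1 − (1 − 0.86)^2 = 0.980
ΔR = 0.980 − 0.86 = 0.120

0.120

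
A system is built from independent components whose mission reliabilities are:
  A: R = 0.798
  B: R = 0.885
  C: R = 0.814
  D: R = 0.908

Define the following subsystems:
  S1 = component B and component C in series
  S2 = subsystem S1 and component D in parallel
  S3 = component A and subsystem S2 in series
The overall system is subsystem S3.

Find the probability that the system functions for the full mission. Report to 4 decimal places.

0.7775

Series (B and C): 0.885000 × 0.814000 = 0.720390
Parallel ([0.720390] and D): 1 − (1 − 0.720390)(1 − 0.908000) = 0.974276
Series (A and [0.974276]): 0.798000 × 0.974276 = 0.7775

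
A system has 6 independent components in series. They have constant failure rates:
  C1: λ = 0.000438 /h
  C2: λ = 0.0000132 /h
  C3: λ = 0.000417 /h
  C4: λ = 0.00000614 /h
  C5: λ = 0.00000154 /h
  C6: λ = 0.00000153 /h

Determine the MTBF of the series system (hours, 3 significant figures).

1140

Series of exponential components: λ_sys = Σ λ_i
λ_sys = 0.000438 + 0.0000132 + 0.000417 + 0.00000614 + 0.00000154 + 0.00000153 = 8.7741e-04 /h
MTBF = 1 / λ_sys = 1140 h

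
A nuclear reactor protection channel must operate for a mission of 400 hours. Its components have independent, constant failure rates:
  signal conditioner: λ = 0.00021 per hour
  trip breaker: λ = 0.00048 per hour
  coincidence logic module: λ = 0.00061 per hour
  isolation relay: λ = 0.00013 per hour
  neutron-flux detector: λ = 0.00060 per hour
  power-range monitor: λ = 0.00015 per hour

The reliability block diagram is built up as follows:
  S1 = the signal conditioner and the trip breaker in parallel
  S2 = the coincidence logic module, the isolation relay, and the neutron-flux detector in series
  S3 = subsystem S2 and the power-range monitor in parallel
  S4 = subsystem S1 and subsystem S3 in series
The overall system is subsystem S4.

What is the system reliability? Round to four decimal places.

0.9621

R(signal conditioner) = exp(−0.00021 × 400) = 0.919431
R(trip breaker) = exp(−0.00048 × 400) = 0.825307
R(coincidence logic module) = exp(−0.00061 × 400) = 0.783488
R(isolation relay) = exp(−0.00013 × 400) = 0.949329
R(neutron-flux detector) = exp(−0.00060 × 400) = 0.786628
R(power-range monitor) = exp(−0.00015 × 400) = 0.941765
Parallel (signal conditioner and trip breaker): 1 − (1 − 0.919431)(1 − 0.825307) = 0.985925
Series (coincidence logic module, isolation relay, and neutron-flux detector): 0.783488 × 0.949329 × 0.786628 = 0.585084
Parallel ([0.585084] and power-range monitor): 1 − (1 − 0.585084)(1 − 0.941765) = 0.975837
Series ([0.985925] and [0.975837]): 0.985925 × 0.975837 = 0.9621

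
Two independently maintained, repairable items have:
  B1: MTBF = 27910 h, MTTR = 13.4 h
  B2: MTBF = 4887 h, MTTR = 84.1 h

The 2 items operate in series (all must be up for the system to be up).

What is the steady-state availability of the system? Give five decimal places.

0.98261

A(B1) = MTBF/(MTBF+MTTR) = 27910/(27910+13.4) = 0.999520
A(B2) = MTBF/(MTBF+MTTR) = 4887/(4887+84.1) = 0.983082
Series availability: 0.999520 × 0.983082 = 0.98261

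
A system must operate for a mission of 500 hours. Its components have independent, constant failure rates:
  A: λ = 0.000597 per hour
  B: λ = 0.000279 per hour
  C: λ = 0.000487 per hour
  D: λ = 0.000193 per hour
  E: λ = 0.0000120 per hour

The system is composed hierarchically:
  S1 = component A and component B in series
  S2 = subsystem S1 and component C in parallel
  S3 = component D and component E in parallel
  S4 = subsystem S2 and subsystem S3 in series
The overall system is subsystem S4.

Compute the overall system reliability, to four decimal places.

0.9228

R(A) = exp(−0.000597 × 500) = 0.741930
R(B) = exp(−0.000279 × 500) = 0.869793
R(C) = exp(−0.000487 × 500) = 0.783879
R(D) = exp(−0.000193 × 500) = 0.908010
R(E) = exp(−0.0000120 × 500) = 0.994018
Series (A and B): 0.741930 × 0.869793 = 0.645326
Parallel ([0.645326] and C): 1 − (1 − 0.645326)(1 − 0.783879) = 0.923348
Parallel (D and E): 1 − (1 − 0.908010)(1 − 0.994018) = 0.999450
Series ([0.923348] and [0.999450]): 0.923348 × 0.999450 = 0.9228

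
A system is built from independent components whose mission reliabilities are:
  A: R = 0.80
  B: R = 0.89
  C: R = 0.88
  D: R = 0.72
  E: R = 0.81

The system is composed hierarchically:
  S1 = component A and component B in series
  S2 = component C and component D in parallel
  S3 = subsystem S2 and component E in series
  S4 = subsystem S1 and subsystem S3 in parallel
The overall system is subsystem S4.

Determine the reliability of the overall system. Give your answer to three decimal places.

0.937

Series (A and B): 0.80000 × 0.89000 = 0.71200
Parallel (C and D): 1 − (1 − 0.88000)(1 − 0.72000) = 0.96640
Series ([0.96640] and E): 0.96640 × 0.81000 = 0.78278
Parallel ([0.71200] and [0.78278]): 1 − (1 − 0.71200)(1 − 0.78278) = 0.937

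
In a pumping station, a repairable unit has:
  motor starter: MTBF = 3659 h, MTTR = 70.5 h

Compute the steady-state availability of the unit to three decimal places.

A(motor starter) = MTBF/(MTBF+MTTR) = 3659/(3659+70.5) = 0.981

0.981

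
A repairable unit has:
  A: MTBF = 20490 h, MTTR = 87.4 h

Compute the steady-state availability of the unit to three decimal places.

A(A) = MTBF/(MTBF+MTTR) = 20490/(20490+87.4) = 0.996

0.996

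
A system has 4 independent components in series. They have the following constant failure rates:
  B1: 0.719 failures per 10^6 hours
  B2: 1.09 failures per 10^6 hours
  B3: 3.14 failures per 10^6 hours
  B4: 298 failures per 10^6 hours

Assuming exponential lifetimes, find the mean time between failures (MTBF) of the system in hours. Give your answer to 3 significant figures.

Series of exponential components: λ_sys = Σ λ_i
λ_sys = 0.000000719 + 0.00000109 + 0.00000314 + 0.000298 = 3.0295e-04 /h
MTBF = 1 / λ_sys = 3300 h

3300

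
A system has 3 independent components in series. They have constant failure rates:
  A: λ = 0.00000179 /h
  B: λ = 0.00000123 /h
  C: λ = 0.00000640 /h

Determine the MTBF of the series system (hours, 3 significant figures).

106000

Series of exponential components: λ_sys = Σ λ_i
λ_sys = 0.00000179 + 0.00000123 + 0.00000640 = 9.4200e-06 /h
MTBF = 1 / λ_sys = 106000 h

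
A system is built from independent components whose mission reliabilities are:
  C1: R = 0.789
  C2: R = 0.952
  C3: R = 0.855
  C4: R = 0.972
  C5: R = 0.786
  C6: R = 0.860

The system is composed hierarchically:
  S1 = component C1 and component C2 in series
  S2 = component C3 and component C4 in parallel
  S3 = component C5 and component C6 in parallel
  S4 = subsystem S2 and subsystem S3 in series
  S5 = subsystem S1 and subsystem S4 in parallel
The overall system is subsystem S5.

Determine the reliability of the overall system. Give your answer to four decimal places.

0.9916

Series (C1 and C2): 0.789000 × 0.952000 = 0.751128
Parallel (C3 and C4): 1 − (1 − 0.855000)(1 − 0.972000) = 0.995940
Parallel (C5 and C6): 1 − (1 − 0.786000)(1 − 0.860000) = 0.970040
Series ([0.995940] and [0.970040]): 0.995940 × 0.970040 = 0.966102
Parallel ([0.751128] and [0.966102]): 1 − (1 − 0.751128)(1 − 0.966102) = 0.9916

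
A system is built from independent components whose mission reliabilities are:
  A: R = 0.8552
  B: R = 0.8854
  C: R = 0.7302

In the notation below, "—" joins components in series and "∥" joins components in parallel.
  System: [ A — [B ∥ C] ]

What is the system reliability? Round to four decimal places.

0.8288

Parallel (B and C): 1 − (1 − 0.885400)(1 − 0.730200) = 0.969081
Series (A and [0.969081]): 0.855200 × 0.969081 = 0.8288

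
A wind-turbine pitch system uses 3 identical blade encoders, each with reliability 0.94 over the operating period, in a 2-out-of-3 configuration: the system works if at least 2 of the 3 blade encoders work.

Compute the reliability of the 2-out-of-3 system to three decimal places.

R = Σ_{i=2}^{3} C(3,i) p^i (1−p)^{3−i} with p = 0.94
C(3,2)·0.94^2·0.06^1 = 0.15905
C(3,3)·0.94^3·0.06^0 = 0.83058
Sum = 0.990

0.990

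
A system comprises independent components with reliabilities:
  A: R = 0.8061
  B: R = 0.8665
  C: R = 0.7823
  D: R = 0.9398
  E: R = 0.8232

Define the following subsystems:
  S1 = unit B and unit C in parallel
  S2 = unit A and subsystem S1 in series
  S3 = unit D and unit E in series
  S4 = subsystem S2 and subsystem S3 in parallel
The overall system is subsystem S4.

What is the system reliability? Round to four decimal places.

Parallel (B and C): 1 − (1 − 0.866500)(1 − 0.782300) = 0.970937
Series (A and [0.970937]): 0.806100 × 0.970937 = 0.782672
Series (D and E): 0.939800 × 0.823200 = 0.773643
Parallel ([0.782672] and [0.773643]): 1 − (1 − 0.782672)(1 − 0.773643) = 0.9508

0.9508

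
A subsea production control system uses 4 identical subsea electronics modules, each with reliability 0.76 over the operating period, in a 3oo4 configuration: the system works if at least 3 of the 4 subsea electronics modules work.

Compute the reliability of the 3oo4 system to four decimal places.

R = Σ_{i=3}^{4} C(4,i) p^i (1−p)^{4−i} with p = 0.76
C(4,3)·0.76^3·0.24^1 = 0.421417
C(4,4)·0.76^4·0.24^0 = 0.333622
Sum = 0.7550

0.7550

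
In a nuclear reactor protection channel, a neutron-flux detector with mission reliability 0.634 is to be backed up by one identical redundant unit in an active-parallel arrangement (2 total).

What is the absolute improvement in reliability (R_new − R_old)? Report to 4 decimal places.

R_before = 0.634
R_after = 1 − (1 − 0.634)^2 = 0.8660
ΔR = 0.8660 − 0.634 = 0.2320

0.2320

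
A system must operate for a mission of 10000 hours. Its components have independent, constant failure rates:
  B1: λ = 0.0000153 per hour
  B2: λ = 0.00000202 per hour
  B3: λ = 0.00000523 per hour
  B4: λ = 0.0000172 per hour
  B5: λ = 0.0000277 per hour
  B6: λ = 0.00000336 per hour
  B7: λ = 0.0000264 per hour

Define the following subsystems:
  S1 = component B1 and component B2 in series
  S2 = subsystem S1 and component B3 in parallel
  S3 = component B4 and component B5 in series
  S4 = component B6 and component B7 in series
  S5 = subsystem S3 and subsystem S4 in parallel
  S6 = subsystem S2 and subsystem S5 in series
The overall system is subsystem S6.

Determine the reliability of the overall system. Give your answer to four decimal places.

0.8995

R(B1) = exp(−0.0000153 × 10000) = 0.858130
R(B2) = exp(−0.00000202 × 10000) = 0.980003
R(B3) = exp(−0.00000523 × 10000) = 0.949044
R(B4) = exp(−0.0000172 × 10000) = 0.841979
R(B5) = exp(−0.0000277 × 10000) = 0.758054
R(B6) = exp(−0.00000336 × 10000) = 0.966958
R(B7) = exp(−0.0000264 × 10000) = 0.767974
Series (B1 and B2): 0.858130 × 0.980003 = 0.840970
Parallel ([0.840970] and B3): 1 − (1 − 0.840970)(1 − 0.949044) = 0.991896
Series (B4 and B5): 0.841979 × 0.758054 = 0.638266
Series (B6 and B7): 0.966958 × 0.767974 = 0.742599
Parallel ([0.638266] and [0.742599]): 1 − (1 − 0.638266)(1 − 0.742599) = 0.906889
Series ([0.991896] and [0.906889]): 0.991896 × 0.906889 = 0.8995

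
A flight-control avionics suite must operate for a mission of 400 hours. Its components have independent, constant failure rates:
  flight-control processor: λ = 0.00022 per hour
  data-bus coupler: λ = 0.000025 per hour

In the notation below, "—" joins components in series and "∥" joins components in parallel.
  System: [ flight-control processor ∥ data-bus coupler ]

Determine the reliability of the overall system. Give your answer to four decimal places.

R(flight-control processor) = exp(−0.00022 × 400) = 0.915761
R(data-bus coupler) = exp(−0.000025 × 400) = 0.990050
Parallel (flight-control processor and data-bus coupler): 1 − (1 − 0.915761)(1 − 0.990050) = 0.9992

0.9992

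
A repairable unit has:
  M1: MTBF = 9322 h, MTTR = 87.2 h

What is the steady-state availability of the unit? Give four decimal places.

0.9907

A(M1) = MTBF/(MTBF+MTTR) = 9322/(9322+87.2) = 0.9907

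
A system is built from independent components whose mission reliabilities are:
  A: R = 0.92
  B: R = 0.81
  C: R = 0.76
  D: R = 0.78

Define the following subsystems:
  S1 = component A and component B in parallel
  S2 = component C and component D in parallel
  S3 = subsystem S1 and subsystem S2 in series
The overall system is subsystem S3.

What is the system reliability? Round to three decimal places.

Parallel (A and B): 1 − (1 − 0.92000)(1 − 0.81000) = 0.98480
Parallel (C and D): 1 − (1 − 0.76000)(1 − 0.78000) = 0.94720
Series ([0.98480] and [0.94720]): 0.98480 × 0.94720 = 0.933

0.933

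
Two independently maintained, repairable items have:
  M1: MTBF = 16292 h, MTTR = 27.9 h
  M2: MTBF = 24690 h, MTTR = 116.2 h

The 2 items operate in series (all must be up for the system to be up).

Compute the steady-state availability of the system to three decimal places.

0.994

A(M1) = MTBF/(MTBF+MTTR) = 16292/(16292+27.9) = 0.998290
A(M2) = MTBF/(MTBF+MTTR) = 24690/(24690+116.2) = 0.995316
Series availability: 0.998290 × 0.995316 = 0.994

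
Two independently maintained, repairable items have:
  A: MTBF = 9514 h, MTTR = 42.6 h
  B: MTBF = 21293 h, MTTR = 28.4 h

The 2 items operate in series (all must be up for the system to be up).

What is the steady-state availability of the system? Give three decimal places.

0.994

A(A) = MTBF/(MTBF+MTTR) = 9514/(9514+42.6) = 0.995542
A(B) = MTBF/(MTBF+MTTR) = 21293/(21293+28.4) = 0.998668
Series availability: 0.995542 × 0.998668 = 0.994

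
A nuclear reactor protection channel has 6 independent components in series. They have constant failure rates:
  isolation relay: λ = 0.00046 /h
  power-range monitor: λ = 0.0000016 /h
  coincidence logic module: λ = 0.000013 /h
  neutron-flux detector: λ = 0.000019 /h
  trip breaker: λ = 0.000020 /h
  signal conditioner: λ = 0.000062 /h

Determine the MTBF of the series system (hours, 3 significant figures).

1740

Series of exponential components: λ_sys = Σ λ_i
λ_sys = 0.00046 + 0.0000016 + 0.000013 + 0.000019 + 0.000020 + 0.000062 = 5.7560e-04 /h
MTBF = 1 / λ_sys = 1740 h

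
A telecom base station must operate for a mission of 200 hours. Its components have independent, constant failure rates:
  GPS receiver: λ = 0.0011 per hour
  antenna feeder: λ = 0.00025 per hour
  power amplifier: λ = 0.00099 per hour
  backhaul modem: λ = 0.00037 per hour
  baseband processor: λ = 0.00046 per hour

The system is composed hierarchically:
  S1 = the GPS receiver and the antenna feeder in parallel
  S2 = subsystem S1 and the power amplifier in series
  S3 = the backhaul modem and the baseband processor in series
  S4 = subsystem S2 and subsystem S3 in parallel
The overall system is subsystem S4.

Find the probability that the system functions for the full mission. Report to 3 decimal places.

R(GPS receiver) = exp(−0.0011 × 200) = 0.80252
R(antenna feeder) = exp(−0.00025 × 200) = 0.95123
R(power amplifier) = exp(−0.00099 × 200) = 0.82037
R(backhaul modem) = exp(−0.00037 × 200) = 0.92867
R(baseband processor) = exp(−0.00046 × 200) = 0.91211
Parallel (GPS receiver and antenna feeder): 1 − (1 − 0.80252)(1 − 0.95123) = 0.99037
Series ([0.99037] and power amplifier): 0.99037 × 0.82037 = 0.81247
Series (backhaul modem and baseband processor): 0.92867 × 0.91211 = 0.84705
Parallel ([0.81247] and [0.84705]): 1 − (1 − 0.81247)(1 − 0.84705) = 0.971

0.971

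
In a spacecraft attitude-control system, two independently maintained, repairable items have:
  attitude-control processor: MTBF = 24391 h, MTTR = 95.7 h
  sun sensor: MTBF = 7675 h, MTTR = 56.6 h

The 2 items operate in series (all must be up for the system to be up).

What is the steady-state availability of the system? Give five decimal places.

A(attitude-control processor) = MTBF/(MTBF+MTTR) = 24391/(24391+95.7) = 0.996092
A(sun sensor) = MTBF/(MTBF+MTTR) = 7675/(7675+56.6) = 0.992679
Series availability: 0.996092 × 0.992679 = 0.98880

0.98880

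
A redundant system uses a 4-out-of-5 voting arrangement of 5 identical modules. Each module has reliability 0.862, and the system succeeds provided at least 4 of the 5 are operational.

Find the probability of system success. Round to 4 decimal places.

R = Σ_{i=4}^{5} C(5,i) p^i (1−p)^{5−i} with p = 0.862
C(5,4)·0.862^4·0.138^1 = 0.380959
C(5,5)·0.862^5·0.138^0 = 0.475923
Sum = 0.8569

0.8569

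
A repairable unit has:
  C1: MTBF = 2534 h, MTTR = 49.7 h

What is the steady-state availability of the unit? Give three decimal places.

A(C1) = MTBF/(MTBF+MTTR) = 2534/(2534+49.7) = 0.981

0.981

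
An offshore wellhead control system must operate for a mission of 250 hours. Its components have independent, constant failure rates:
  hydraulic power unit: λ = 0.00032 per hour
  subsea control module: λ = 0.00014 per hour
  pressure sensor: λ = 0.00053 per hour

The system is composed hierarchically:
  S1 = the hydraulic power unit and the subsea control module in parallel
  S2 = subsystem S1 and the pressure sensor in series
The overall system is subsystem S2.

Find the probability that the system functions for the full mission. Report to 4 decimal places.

R(hydraulic power unit) = exp(−0.00032 × 250) = 0.923116
R(subsea control module) = exp(−0.00014 × 250) = 0.965605
R(pressure sensor) = exp(−0.00053 × 250) = 0.875903
Parallel (hydraulic power unit and subsea control module): 1 − (1 − 0.923116)(1 − 0.965605) = 0.997356
Series ([0.997356] and pressure sensor): 0.997356 × 0.875903 = 0.8736

0.8736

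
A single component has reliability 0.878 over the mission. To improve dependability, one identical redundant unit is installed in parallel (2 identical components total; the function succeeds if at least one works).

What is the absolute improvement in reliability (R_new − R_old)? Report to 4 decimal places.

0.1071

R_before = 0.878
R_after = 1 − (1 − 0.878)^2 = 0.9851
ΔR = 0.9851 − 0.878 = 0.1071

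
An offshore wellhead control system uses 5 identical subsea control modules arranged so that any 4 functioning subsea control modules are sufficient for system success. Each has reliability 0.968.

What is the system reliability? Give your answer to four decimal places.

0.9904

R = Σ_{i=4}^{5} C(5,i) p^i (1−p)^{5−i} with p = 0.968
C(5,4)·0.968^4·0.032^1 = 0.140482
C(5,5)·0.968^5·0.032^0 = 0.849918
Sum = 0.9904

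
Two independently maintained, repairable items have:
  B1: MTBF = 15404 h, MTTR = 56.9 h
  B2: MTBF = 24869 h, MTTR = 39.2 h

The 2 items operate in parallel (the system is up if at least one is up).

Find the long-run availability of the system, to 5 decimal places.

A(B1) = MTBF/(MTBF+MTTR) = 15404/(15404+56.9) = 0.996320
A(B2) = MTBF/(MTBF+MTTR) = 24869/(24869+39.2) = 0.998426
Parallel availability: 1 − (1 − 0.996320)(1 − 0.998426) = 0.99999

0.99999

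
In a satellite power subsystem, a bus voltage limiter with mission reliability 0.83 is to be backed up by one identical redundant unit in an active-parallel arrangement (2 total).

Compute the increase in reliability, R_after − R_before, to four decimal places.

R_before = 0.83
R_after = 1 − (1 − 0.83)^2 = 0.9711
ΔR = 0.9711 − 0.83 = 0.1411

0.1411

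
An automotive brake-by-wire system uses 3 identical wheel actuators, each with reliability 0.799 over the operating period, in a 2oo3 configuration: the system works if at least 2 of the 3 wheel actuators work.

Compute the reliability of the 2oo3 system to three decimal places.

0.895

R = Σ_{i=2}^{3} C(3,i) p^i (1−p)^{3−i} with p = 0.799
C(3,2)·0.799^2·0.201^1 = 0.38496
C(3,3)·0.799^3·0.201^0 = 0.51008
Sum = 0.895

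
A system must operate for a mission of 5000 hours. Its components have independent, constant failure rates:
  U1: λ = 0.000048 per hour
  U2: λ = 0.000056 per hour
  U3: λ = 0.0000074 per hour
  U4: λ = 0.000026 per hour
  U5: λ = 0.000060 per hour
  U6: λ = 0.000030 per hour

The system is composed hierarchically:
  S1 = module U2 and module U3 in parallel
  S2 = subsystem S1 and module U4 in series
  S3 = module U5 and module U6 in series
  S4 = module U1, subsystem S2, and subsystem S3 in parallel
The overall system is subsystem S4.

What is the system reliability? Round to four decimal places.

R(U1) = exp(−0.000048 × 5000) = 0.786628
R(U2) = exp(−0.000056 × 5000) = 0.755784
R(U3) = exp(−0.0000074 × 5000) = 0.963676
R(U4) = exp(−0.000026 × 5000) = 0.878095
R(U5) = exp(−0.000060 × 5000) = 0.740818
R(U6) = exp(−0.000030 × 5000) = 0.860708
Parallel (U2 and U3): 1 − (1 − 0.755784)(1 − 0.963676) = 0.991129
Series ([0.991129] and U4): 0.991129 × 0.878095 = 0.870305
Series (U5 and U6): 0.740818 × 0.860708 = 0.637628
Parallel (U1, [0.870305], and [0.637628]): 1 − (1 − 0.786628)(1 − 0.870305)(1 − 0.637628) = 0.9900

0.9900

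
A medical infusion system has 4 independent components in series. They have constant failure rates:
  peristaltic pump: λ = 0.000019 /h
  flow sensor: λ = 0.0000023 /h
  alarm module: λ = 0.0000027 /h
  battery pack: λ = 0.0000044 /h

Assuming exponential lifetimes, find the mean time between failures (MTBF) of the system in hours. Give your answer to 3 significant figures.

Series of exponential components: λ_sys = Σ λ_i
λ_sys = 0.000019 + 0.0000023 + 0.0000027 + 0.0000044 = 2.8400e-05 /h
MTBF = 1 / λ_sys = 35200 h

35200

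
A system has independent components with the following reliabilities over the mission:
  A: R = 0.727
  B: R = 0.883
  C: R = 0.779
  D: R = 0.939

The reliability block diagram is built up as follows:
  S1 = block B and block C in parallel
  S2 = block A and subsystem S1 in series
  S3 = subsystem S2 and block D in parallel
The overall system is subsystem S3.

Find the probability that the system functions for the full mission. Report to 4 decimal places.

0.9822

Parallel (B and C): 1 − (1 − 0.883000)(1 − 0.779000) = 0.974143
Series (A and [0.974143]): 0.727000 × 0.974143 = 0.708202
Parallel ([0.708202] and D): 1 − (1 − 0.708202)(1 − 0.939000) = 0.9822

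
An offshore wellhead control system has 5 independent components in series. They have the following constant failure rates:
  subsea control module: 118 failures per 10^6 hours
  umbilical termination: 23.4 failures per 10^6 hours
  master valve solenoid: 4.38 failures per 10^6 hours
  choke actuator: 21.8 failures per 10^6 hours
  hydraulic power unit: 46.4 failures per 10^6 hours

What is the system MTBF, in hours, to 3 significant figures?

4670

Series of exponential components: λ_sys = Σ λ_i
λ_sys = 0.000118 + 0.0000234 + 0.00000438 + 0.0000218 + 0.0000464 = 2.1398e-04 /h
MTBF = 1 / λ_sys = 4670 h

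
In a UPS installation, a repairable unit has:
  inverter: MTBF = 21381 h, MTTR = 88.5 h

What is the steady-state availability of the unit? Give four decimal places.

A(inverter) = MTBF/(MTBF+MTTR) = 21381/(21381+88.5) = 0.9959

0.9959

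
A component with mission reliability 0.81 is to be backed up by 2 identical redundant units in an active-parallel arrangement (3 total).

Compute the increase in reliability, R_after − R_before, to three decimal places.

0.183

R_before = 0.81
R_after = 1 − (1 − 0.81)^3 = 0.993
ΔR = 0.993 − 0.81 = 0.183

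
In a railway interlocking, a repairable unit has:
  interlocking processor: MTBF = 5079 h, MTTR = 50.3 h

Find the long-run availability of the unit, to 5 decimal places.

0.99019

A(interlocking processor) = MTBF/(MTBF+MTTR) = 5079/(5079+50.3) = 0.99019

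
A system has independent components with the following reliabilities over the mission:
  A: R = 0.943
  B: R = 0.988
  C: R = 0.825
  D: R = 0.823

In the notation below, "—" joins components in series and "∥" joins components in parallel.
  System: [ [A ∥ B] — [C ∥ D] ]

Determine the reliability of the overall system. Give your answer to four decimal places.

Parallel (A and B): 1 − (1 − 0.943000)(1 − 0.988000) = 0.999316
Parallel (C and D): 1 − (1 − 0.825000)(1 − 0.823000) = 0.969025
Series ([0.999316] and [0.969025]): 0.999316 × 0.969025 = 0.9684

0.9684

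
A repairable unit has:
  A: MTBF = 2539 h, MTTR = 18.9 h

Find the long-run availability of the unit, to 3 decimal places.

0.993

A(A) = MTBF/(MTBF+MTTR) = 2539/(2539+18.9) = 0.993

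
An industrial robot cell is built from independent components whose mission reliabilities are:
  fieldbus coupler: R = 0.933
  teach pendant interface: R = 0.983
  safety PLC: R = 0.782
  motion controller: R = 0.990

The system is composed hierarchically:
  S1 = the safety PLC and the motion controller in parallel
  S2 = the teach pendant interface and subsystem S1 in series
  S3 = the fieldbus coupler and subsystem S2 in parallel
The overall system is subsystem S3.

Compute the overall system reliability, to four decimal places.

0.9987

Parallel (safety PLC and motion controller): 1 − (1 − 0.782000)(1 − 0.990000) = 0.997820
Series (teach pendant interface and [0.997820]): 0.983000 × 0.997820 = 0.980857
Parallel (fieldbus coupler and [0.980857]): 1 − (1 − 0.933000)(1 − 0.980857) = 0.9987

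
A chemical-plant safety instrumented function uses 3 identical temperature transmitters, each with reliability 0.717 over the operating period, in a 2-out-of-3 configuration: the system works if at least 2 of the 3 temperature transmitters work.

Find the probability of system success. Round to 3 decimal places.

R = Σ_{i=2}^{3} C(3,i) p^i (1−p)^{3−i} with p = 0.717
C(3,2)·0.717^2·0.283^1 = 0.43646
C(3,3)·0.717^3·0.283^0 = 0.36860
Sum = 0.805

0.805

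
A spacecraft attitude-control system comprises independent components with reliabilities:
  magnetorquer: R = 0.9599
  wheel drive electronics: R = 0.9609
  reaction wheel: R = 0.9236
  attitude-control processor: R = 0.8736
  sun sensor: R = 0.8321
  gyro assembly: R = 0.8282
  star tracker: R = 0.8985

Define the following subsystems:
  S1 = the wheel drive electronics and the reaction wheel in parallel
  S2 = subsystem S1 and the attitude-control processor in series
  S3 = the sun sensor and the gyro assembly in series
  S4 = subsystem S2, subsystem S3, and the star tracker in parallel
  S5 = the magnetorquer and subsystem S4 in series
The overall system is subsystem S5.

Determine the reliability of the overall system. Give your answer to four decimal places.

0.9560

Parallel (wheel drive electronics and reaction wheel): 1 − (1 − 0.960900)(1 − 0.923600) = 0.997013
Series ([0.997013] and attitude-control processor): 0.997013 × 0.873600 = 0.870991
Series (sun sensor and gyro assembly): 0.832100 × 0.828200 = 0.689145
Parallel ([0.870991], [0.689145], and star tracker): 1 − (1 − 0.870991)(1 − 0.689145)(1 − 0.898500) = 0.995930
Series (magnetorquer and [0.995930]): 0.959900 × 0.995930 = 0.9560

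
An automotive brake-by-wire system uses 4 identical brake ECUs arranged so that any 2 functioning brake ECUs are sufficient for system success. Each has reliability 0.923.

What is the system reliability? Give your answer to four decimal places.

R = Σ_{i=2}^{4} C(4,i) p^i (1−p)^{4−i} with p = 0.923
C(4,2)·0.923^2·0.077^2 = 0.030307
C(4,3)·0.923^3·0.077^1 = 0.242190
C(4,4)·0.923^4·0.077^0 = 0.725783
Sum = 0.9983

0.9983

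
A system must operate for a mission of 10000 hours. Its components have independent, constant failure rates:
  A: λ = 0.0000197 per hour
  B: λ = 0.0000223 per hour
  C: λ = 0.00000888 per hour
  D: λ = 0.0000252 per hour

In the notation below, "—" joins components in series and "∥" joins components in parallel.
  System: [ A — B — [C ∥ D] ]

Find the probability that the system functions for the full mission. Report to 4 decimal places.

0.6446

R(A) = exp(−0.0000197 × 10000) = 0.821191
R(B) = exp(−0.0000223 × 10000) = 0.800115
R(C) = exp(−0.00000888 × 10000) = 0.915029
R(D) = exp(−0.0000252 × 10000) = 0.777245
Parallel (C and D): 1 − (1 − 0.915029)(1 − 0.777245) = 0.981072
Series (A, B, and [0.981072]): 0.821191 × 0.800115 × 0.981072 = 0.6446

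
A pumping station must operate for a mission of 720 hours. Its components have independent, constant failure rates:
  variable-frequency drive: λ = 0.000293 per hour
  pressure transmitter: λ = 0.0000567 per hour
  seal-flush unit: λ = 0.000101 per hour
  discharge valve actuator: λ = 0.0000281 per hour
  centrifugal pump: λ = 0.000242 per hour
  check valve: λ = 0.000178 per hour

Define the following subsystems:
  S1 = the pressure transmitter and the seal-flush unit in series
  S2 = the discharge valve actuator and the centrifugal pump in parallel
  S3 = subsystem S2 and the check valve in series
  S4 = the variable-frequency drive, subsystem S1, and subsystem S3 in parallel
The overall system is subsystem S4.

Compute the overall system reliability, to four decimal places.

0.9975

R(variable-frequency drive) = exp(−0.000293 × 720) = 0.809806
R(pressure transmitter) = exp(−0.0000567 × 720) = 0.959998
R(seal-flush unit) = exp(−0.000101 × 720) = 0.929861
R(discharge valve actuator) = exp(−0.0000281 × 720) = 0.979971
R(centrifugal pump) = exp(−0.000242 × 720) = 0.840095
R(check valve) = exp(−0.000178 × 720) = 0.879713
Series (pressure transmitter and seal-flush unit): 0.959998 × 0.929861 = 0.892665
Parallel (discharge valve actuator and centrifugal pump): 1 − (1 − 0.979971)(1 − 0.840095) = 0.996797
Series ([0.996797] and check valve): 0.996797 × 0.879713 = 0.876895
Parallel (variable-frequency drive, [0.892665], and [0.876895]): 1 − (1 − 0.809806)(1 − 0.892665)(1 − 0.876895) = 0.9975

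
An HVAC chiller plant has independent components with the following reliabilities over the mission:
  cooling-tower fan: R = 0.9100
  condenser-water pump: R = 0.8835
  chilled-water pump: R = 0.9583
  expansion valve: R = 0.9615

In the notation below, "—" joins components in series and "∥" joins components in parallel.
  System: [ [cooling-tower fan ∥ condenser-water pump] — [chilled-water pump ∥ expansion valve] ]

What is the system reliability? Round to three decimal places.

0.988

Parallel (cooling-tower fan and condenser-water pump): 1 − (1 − 0.91000)(1 − 0.88350) = 0.98952
Parallel (chilled-water pump and expansion valve): 1 − (1 − 0.95830)(1 − 0.96150) = 0.99839
Series ([0.98952] and [0.99839]): 0.98952 × 0.99839 = 0.988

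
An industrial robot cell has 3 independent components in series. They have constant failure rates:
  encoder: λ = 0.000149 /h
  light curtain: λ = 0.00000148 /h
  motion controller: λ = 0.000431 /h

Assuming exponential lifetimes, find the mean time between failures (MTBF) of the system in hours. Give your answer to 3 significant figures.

1720

Series of exponential components: λ_sys = Σ λ_i
λ_sys = 0.000149 + 0.00000148 + 0.000431 = 5.8148e-04 /h
MTBF = 1 / λ_sys = 1720 h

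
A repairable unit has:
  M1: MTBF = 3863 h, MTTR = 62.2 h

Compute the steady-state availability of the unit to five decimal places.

0.98415

A(M1) = MTBF/(MTBF+MTTR) = 3863/(3863+62.2) = 0.98415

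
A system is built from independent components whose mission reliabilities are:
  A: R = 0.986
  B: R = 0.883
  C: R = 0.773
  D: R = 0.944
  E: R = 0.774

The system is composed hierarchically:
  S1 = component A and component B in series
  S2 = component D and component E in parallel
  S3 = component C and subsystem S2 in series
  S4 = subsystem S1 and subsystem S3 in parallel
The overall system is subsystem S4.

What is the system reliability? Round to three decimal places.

0.969

Series (A and B): 0.98600 × 0.88300 = 0.87064
Parallel (D and E): 1 − (1 − 0.94400)(1 − 0.77400) = 0.98734
Series (C and [0.98734]): 0.77300 × 0.98734 = 0.76321
Parallel ([0.87064] and [0.76321]): 1 − (1 − 0.87064)(1 − 0.76321) = 0.969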